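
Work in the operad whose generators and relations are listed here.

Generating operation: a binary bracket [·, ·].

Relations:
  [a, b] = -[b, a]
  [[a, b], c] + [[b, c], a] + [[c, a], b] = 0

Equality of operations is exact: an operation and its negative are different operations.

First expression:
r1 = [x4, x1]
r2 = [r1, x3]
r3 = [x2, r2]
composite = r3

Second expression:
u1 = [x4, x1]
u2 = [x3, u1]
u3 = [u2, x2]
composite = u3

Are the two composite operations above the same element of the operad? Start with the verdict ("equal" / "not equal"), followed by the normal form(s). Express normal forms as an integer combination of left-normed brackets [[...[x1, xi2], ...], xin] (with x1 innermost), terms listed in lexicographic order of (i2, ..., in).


equal; both compose to [[[x1, x4], x3], x2]

In normal form, the first expression is [[[x1, x4], x3], x2]
In normal form, the second expression is [[[x1, x4], x3], x2]
Identical normal forms: equal.


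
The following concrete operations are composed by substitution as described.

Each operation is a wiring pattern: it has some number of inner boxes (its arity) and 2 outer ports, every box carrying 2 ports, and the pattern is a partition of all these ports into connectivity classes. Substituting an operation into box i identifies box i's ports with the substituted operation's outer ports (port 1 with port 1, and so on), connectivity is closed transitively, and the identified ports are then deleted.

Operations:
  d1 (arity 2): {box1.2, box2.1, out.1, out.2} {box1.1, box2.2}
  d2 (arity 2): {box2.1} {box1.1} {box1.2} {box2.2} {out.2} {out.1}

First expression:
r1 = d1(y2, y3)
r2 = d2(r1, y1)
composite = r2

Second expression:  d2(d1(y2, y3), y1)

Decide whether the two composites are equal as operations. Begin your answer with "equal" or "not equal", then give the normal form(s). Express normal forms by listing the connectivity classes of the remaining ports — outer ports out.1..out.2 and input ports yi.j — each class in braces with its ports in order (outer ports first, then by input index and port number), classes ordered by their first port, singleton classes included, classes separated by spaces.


equal — both sides give {out.1} {out.2} {y1.1} {y1.2} {y2.1, y3.2} {y2.2, y3.1}

The first expression, normalized: {out.1} {out.2} {y1.1} {y1.2} {y2.1, y3.2} {y2.2, y3.1}
The second expression, normalized: {out.1} {out.2} {y1.1} {y1.2} {y2.1, y3.2} {y2.2, y3.1}
Same normal form: equal.


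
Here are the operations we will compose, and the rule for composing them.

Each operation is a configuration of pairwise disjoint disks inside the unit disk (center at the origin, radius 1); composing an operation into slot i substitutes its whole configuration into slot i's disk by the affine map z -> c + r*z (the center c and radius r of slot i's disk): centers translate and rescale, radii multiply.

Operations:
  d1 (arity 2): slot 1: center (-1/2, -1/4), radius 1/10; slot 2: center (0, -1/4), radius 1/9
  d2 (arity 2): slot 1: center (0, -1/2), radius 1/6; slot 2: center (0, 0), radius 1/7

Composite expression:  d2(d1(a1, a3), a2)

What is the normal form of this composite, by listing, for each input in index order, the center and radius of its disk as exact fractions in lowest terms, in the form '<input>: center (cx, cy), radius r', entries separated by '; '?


a1: center (-1/12, -13/24), radius 1/60; a2: center (0, 0), radius 1/7; a3: center (0, -13/24), radius 1/54

Each a-disk chains the slot maps above it in d2; radii multiply.
for a1, the 2-step affine chain lands on center (-1/12, -13/24), radius 1/60
for a3, the 2-step affine chain lands on center (0, -13/24), radius 1/54
for a2, the 1-step affine chain lands on center (0, 0), radius 1/7


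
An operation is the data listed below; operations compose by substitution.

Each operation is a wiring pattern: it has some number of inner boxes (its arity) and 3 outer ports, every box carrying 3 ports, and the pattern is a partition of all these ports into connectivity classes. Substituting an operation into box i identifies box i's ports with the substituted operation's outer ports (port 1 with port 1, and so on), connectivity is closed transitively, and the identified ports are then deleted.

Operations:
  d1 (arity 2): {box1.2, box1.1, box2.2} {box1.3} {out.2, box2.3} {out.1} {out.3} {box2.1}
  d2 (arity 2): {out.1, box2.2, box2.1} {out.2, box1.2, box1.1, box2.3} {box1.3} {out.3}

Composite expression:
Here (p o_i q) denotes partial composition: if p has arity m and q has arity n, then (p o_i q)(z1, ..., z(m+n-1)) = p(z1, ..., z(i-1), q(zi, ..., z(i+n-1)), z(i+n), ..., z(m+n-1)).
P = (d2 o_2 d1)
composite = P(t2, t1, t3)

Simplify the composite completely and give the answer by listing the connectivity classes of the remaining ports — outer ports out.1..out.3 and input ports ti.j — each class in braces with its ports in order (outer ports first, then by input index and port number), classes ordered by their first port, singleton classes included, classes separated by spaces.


After gluing at d2, chains via deleted ports link the t-ports.
after d1, the pattern on (t1, t3) reads {out.1} {out.2, t3.3} {out.3} {t1.1, t1.2, t3.2} {t1.3} {t3.1} (out.j = its outer ports)
after d2, the pattern on (t2, t1, t3) reads {out.1, t3.3} {out.2, t2.1, t2.2} {out.3} {t1.1, t1.2, t3.2} {t1.3} {t2.3} {t3.1} (out.j = its outer ports)

{out.1, t3.3} {out.2, t2.1, t2.2} {out.3} {t1.1, t1.2, t3.2} {t1.3} {t2.3} {t3.1}


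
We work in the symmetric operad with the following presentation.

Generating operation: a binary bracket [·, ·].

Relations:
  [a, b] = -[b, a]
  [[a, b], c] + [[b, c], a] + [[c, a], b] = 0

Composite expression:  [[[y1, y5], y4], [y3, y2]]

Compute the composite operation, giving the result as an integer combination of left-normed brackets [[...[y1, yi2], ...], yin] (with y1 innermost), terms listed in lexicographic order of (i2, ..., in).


-[[[[y1, y5], y4], y2], y3] + [[[[y1, y5], y4], y3], y2]

Antisymmetry and Jacobi reduce to y1-anchored left-normed brackets.
Composite bracket: [[[y1, y5], y4], [y3, y2]]
Each bracket splits as ab - ba, giving 16 signed words (2^4 = 16).
Keep just the words that open with y1:
  sign of y1y5y4y2y3 is -1, so it contributes -[[[[y1, y5], y4], y2], y3]
  sign of y1y5y4y3y2 is +1, so it contributes +[[[[y1, y5], y4], y3], y2]


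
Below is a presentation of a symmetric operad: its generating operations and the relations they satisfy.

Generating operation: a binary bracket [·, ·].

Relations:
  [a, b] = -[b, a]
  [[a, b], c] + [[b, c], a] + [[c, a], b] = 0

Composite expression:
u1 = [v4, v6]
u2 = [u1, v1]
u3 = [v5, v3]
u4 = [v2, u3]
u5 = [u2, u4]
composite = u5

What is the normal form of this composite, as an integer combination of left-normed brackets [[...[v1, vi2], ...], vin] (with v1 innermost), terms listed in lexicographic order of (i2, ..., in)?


Expand each bracket as ab - ba; the v1-initial words give the coefficients.
Composite bracket: [[[v4, v6], v1], [v2, [v5, v3]]]
Applying ab - ba throughout gives 32 signed words (2^5 = 32).
Coefficients come from the v1-initial words:
  v1v4v6v2v3v5 appears with sign +1, giving the term +[[[[[v1, v4], v6], v2], v3], v5]
  v1v4v6v2v5v3 appears with sign -1, giving the term -[[[[[v1, v4], v6], v2], v5], v3]
  v1v4v6v3v5v2 appears with sign -1, giving the term -[[[[[v1, v4], v6], v3], v5], v2]
  v1v4v6v5v3v2 appears with sign +1, giving the term +[[[[[v1, v4], v6], v5], v3], v2]
  v1v6v4v2v3v5 appears with sign -1, giving the term -[[[[[v1, v6], v4], v2], v3], v5]
  v1v6v4v2v5v3 appears with sign +1, giving the term +[[[[[v1, v6], v4], v2], v5], v3]
  v1v6v4v3v5v2 appears with sign +1, giving the term +[[[[[v1, v6], v4], v3], v5], v2]
  v1v6v4v5v3v2 appears with sign -1, giving the term -[[[[[v1, v6], v4], v5], v3], v2]

[[[[[v1, v4], v6], v2], v3], v5] - [[[[[v1, v4], v6], v2], v5], v3] - [[[[[v1, v4], v6], v3], v5], v2] + [[[[[v1, v4], v6], v5], v3], v2] - [[[[[v1, v6], v4], v2], v3], v5] + [[[[[v1, v6], v4], v2], v5], v3] + [[[[[v1, v6], v4], v3], v5], v2] - [[[[[v1, v6], v4], v5], v3], v2]


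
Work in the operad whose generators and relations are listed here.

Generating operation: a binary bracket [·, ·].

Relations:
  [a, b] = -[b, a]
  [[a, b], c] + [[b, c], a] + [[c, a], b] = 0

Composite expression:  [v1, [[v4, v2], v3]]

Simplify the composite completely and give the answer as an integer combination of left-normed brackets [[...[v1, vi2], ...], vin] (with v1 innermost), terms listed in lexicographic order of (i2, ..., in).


In the tensor algebra, words opening v1 carry the v1-anchored form.
Composite bracket: [v1, [[v4, v2], v3]]
Applying ab - ba throughout gives 8 signed words (2^3 = 8).
Words beginning with v1 determine it all:
  v1v2v4v3 (sign -1) contributes -[[[v1, v2], v4], v3]
  v1v3v2v4 (sign +1) contributes +[[[v1, v3], v2], v4]
  v1v3v4v2 (sign -1) contributes -[[[v1, v3], v4], v2]
  v1v4v2v3 (sign +1) contributes +[[[v1, v4], v2], v3]

-[[[v1, v2], v4], v3] + [[[v1, v3], v2], v4] - [[[v1, v3], v4], v2] + [[[v1, v4], v2], v3]


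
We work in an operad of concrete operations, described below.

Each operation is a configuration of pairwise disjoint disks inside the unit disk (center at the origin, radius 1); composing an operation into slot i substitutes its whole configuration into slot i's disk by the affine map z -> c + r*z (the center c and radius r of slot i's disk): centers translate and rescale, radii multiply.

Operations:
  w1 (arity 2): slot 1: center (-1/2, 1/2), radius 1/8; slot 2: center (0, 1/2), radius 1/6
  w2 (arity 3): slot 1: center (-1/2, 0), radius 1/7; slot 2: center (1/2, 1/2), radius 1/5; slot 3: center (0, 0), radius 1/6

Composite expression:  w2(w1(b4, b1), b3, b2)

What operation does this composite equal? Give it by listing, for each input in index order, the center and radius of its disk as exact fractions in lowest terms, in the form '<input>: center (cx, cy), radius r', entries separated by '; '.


Each b-disk chains the slot maps above it in w2; radii multiply.
b4 passes through 2 substitutions, ending at center (-4/7, 1/14), radius 1/56
b1 passes through 2 substitutions, ending at center (-1/2, 1/14), radius 1/42
b3 passes through 1 substitution, ending at center (1/2, 1/2), radius 1/5
b2 passes through 1 substitution, ending at center (0, 0), radius 1/6

b1: center (-1/2, 1/14), radius 1/42; b2: center (0, 0), radius 1/6; b3: center (1/2, 1/2), radius 1/5; b4: center (-4/7, 1/14), radius 1/56


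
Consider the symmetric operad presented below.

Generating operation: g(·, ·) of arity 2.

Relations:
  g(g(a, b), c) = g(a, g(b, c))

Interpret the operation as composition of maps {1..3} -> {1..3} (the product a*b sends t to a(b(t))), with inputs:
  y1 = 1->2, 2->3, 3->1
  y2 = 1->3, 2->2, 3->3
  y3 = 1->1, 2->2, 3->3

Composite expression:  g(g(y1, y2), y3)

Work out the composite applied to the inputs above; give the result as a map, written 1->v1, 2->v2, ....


1->1, 2->3, 3->1

g(y1, y2) = 1->1, 2->3, 3->1
g(g(y1, y2), y3) = 1->1, 2->3, 3->1


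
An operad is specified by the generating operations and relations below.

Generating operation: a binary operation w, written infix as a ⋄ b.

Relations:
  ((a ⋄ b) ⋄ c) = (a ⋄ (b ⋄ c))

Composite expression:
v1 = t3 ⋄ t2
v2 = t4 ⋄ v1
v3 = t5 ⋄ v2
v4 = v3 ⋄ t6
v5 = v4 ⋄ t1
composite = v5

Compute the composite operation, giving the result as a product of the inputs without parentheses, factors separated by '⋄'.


t5 ⋄ t4 ⋄ t3 ⋄ t2 ⋄ t6 ⋄ t1


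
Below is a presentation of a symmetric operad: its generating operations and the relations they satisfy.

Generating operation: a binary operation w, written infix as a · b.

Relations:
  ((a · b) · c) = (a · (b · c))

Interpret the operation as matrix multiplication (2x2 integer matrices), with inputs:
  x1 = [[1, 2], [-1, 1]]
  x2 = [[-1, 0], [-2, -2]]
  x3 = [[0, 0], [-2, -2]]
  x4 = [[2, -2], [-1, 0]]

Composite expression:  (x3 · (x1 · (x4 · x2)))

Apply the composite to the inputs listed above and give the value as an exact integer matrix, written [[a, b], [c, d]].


[[0, 0], [-6, 0]]

(x4 · x2) = [[2, 4], [1, 0]]
(x1 · (x4 · x2)) = [[4, 4], [-1, -4]]
(x3 · (x1 · (x4 · x2))) = [[0, 0], [-6, 0]]


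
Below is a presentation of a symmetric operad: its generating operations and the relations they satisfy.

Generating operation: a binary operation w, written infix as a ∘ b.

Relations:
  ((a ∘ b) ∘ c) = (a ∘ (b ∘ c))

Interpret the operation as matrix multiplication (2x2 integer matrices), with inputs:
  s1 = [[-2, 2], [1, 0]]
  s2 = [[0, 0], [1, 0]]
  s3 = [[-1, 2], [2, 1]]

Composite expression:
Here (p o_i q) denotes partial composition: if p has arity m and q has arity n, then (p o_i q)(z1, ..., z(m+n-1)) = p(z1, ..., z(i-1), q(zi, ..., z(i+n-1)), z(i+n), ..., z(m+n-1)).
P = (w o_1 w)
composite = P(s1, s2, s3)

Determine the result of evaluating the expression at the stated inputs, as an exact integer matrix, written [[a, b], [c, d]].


[[-2, 4], [0, 0]]

(s1 ∘ s2) = [[2, 0], [0, 0]]
((s1 ∘ s2) ∘ s3) = [[-2, 4], [0, 0]]


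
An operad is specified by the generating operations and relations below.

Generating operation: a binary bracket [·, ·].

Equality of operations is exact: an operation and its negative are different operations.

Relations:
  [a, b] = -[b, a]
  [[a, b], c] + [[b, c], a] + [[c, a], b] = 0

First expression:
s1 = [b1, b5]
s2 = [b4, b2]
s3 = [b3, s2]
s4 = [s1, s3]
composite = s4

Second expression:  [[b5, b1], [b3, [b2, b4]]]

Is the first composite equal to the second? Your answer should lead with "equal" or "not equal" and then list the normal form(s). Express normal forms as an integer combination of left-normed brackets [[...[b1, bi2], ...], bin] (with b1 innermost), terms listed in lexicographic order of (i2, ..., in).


equal; the common form is [[[[b1, b5], b2], b4], b3] - [[[[b1, b5], b3], b2], b4] + [[[[b1, b5], b3], b4], b2] - [[[[b1, b5], b4], b2], b3]

The first expression, normalized: [[[[b1, b5], b2], b4], b3] - [[[[b1, b5], b3], b2], b4] + [[[[b1, b5], b3], b4], b2] - [[[[b1, b5], b4], b2], b3]
The second expression, normalized: [[[[b1, b5], b2], b4], b3] - [[[[b1, b5], b3], b2], b4] + [[[[b1, b5], b3], b4], b2] - [[[[b1, b5], b4], b2], b3]
Both agree, so they are equal.


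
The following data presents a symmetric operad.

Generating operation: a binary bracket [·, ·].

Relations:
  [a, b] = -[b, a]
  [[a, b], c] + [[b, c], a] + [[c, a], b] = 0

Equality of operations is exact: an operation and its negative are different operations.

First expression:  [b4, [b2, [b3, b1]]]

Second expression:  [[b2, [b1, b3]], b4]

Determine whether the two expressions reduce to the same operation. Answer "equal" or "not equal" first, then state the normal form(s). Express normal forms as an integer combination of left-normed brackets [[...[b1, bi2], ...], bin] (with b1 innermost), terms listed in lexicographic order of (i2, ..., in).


equal: each reduces to -[[[b1, b3], b2], b4]

The first composite normalizes to -[[[b1, b3], b2], b4]
The second composite normalizes to -[[[b1, b3], b2], b4]
One common form — equal.


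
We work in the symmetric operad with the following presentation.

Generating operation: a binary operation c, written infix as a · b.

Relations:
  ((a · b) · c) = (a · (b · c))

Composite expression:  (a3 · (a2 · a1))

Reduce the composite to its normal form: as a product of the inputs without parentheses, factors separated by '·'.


All parenthesizations of c agree; list the a-inputs left to right.
(a2 · a1) flattens to a2 · a1
(a3 · (a2 · a1)) flattens to a3 · a2 · a1

a3 · a2 · a1


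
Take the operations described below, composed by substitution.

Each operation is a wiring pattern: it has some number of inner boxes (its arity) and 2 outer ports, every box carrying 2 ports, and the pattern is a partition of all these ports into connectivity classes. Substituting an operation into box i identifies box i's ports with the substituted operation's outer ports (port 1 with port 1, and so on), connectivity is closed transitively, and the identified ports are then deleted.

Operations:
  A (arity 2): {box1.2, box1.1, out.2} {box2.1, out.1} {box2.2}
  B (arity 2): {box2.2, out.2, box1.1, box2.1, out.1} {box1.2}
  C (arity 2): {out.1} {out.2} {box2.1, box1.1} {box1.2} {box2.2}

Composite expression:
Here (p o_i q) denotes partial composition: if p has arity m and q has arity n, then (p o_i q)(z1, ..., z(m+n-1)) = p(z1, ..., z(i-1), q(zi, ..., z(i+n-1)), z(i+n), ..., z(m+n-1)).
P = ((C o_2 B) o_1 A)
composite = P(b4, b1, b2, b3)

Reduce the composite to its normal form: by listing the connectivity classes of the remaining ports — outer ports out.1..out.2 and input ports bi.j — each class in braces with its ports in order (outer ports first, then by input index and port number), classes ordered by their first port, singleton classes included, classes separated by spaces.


{out.1} {out.2} {b1.1, b2.1, b3.1, b3.2} {b1.2} {b2.2} {b4.1, b4.2}

Substituting into C glues patterns; closure does the rest.
stage A: inputs (b4, b1), connectivity {out.1, b1.1} {out.2, b4.1, b4.2} {b1.2}, out.j its boundary
stage B: inputs (b2, b3), connectivity {out.1, out.2, b2.1, b3.1, b3.2} {b2.2}, out.j its boundary
stage C: inputs (b4, b1, b2, b3), connectivity {out.1} {out.2} {b1.1, b2.1, b3.1, b3.2} {b1.2} {b2.2} {b4.1, b4.2}, out.j its boundary


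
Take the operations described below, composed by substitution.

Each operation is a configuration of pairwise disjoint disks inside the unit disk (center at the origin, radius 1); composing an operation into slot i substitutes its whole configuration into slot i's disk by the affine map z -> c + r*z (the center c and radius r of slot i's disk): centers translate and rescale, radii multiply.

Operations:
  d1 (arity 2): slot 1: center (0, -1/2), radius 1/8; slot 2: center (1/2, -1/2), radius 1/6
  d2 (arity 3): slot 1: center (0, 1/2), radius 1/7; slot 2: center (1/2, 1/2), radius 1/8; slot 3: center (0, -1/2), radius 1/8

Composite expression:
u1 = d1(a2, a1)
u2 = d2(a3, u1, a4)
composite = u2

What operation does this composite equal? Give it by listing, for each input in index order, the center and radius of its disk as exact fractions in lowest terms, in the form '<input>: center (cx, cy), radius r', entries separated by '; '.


a1: center (9/16, 7/16), radius 1/48; a2: center (1/2, 7/16), radius 1/64; a3: center (0, 1/2), radius 1/7; a4: center (0, -1/2), radius 1/8

Affine substitution under d2: radii multiply and a-centers shift.
input a3: composing its 1 substitution step yields center (0, 1/2), radius 1/7
input a2: composing its 2 substitution steps yields center (1/2, 7/16), radius 1/64
input a1: composing its 2 substitution steps yields center (9/16, 7/16), radius 1/48
input a4: composing its 1 substitution step yields center (0, -1/2), radius 1/8


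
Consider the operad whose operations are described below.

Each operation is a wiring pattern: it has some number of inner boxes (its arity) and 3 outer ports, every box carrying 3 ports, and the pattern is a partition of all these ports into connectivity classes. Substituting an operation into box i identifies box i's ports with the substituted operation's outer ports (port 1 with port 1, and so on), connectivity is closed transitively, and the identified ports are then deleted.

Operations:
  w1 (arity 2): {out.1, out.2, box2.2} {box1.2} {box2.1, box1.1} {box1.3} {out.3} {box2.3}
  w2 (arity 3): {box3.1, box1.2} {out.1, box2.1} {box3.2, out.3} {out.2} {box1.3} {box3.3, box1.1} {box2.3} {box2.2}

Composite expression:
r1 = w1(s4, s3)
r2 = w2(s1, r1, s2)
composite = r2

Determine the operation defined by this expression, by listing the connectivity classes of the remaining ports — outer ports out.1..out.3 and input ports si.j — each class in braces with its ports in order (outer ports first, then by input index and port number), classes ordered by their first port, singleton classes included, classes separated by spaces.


{out.1, s3.2} {out.2} {out.3, s2.2} {s1.1, s2.3} {s1.2, s2.1} {s1.3} {s3.1, s4.1} {s3.3} {s4.2} {s4.3}


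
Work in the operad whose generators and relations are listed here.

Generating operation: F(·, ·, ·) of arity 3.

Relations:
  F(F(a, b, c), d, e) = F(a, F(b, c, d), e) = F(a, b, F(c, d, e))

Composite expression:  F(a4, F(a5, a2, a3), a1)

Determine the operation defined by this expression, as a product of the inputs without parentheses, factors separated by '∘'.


a4 ∘ a5 ∘ a2 ∘ a3 ∘ a1

Every regrouping of F is equal, so read the a-inputs in written order.
F(a5, a2, a3) flattens to a5 ∘ a2 ∘ a3
F(a4, F(a5, a2, a3), a1) flattens to a4 ∘ a5 ∘ a2 ∘ a3 ∘ a1


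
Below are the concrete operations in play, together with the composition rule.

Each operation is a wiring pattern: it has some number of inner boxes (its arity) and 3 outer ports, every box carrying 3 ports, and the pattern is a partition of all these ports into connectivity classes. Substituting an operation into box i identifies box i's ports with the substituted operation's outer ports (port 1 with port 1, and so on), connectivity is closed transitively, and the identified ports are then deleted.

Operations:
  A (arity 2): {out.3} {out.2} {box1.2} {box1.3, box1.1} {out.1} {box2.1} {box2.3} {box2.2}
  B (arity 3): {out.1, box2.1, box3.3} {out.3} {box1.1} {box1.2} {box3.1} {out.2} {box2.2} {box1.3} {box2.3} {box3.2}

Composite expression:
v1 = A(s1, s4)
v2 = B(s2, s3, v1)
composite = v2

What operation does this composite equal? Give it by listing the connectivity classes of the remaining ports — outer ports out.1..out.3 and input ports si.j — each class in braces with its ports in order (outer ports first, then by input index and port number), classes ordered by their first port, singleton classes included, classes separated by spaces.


Substituting into B glues patterns; closure does the rest.
A over (s1, s4) gives {out.1} {out.2} {out.3} {s1.1, s1.3} {s1.2} {s4.1} {s4.2} {s4.3}, out.j being that stage's outer ports
B over (s2, s3, s1, s4) gives {out.1, s3.1} {out.2} {out.3} {s1.1, s1.3} {s1.2} {s2.1} {s2.2} {s2.3} {s3.2} {s3.3} {s4.1} {s4.2} {s4.3}, out.j being that stage's outer ports

{out.1, s3.1} {out.2} {out.3} {s1.1, s1.3} {s1.2} {s2.1} {s2.2} {s2.3} {s3.2} {s3.3} {s4.1} {s4.2} {s4.3}


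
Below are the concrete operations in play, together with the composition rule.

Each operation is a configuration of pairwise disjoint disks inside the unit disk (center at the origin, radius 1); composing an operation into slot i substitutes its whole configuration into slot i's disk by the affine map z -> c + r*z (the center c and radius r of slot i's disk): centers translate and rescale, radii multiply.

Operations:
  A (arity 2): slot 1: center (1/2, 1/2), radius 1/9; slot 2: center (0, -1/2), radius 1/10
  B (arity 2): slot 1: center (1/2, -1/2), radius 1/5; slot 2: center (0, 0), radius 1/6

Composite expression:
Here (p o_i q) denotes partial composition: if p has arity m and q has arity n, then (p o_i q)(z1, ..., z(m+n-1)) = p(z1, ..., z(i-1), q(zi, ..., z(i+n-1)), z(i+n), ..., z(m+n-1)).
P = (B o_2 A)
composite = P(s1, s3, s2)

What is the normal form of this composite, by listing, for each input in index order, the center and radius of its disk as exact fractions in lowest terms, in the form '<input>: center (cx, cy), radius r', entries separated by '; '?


s1: center (1/2, -1/2), radius 1/5; s2: center (0, -1/12), radius 1/60; s3: center (1/12, 1/12), radius 1/54

Affine substitution under B: radii multiply and s-centers shift.
input s1: applying the 1 nested substitution gives center (1/2, -1/2), radius 1/5
input s3: applying the 2 nested substitutions gives center (1/12, 1/12), radius 1/54
input s2: applying the 2 nested substitutions gives center (0, -1/12), radius 1/60


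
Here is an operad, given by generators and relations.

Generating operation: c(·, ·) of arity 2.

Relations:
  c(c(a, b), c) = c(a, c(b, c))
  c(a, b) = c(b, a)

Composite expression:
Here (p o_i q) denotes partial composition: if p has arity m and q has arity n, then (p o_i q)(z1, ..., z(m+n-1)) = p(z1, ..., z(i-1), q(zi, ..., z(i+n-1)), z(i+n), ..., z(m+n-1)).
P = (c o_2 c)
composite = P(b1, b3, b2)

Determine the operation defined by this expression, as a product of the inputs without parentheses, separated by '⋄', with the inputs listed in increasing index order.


b1 ⋄ b2 ⋄ b3

Reordering under c is free, so list the b-inputs canonically.
c(b3, b2) linearizes to b3 ⋄ b2
c(b1, c(b3, b2)) linearizes to b1 ⋄ b3 ⋄ b2
sorting the factors by input index: b1 ⋄ b2 ⋄ b3


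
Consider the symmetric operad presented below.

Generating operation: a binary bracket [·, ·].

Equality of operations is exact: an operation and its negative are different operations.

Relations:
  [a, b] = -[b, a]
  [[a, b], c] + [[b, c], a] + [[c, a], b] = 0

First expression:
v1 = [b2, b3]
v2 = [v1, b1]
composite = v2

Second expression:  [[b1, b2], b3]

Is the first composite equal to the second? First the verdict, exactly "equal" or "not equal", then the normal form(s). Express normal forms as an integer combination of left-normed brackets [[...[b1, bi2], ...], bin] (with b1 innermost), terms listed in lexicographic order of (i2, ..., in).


not equal — first -[[b1, b2], b3] + [[b1, b3], b2], second [[b1, b2], b3]


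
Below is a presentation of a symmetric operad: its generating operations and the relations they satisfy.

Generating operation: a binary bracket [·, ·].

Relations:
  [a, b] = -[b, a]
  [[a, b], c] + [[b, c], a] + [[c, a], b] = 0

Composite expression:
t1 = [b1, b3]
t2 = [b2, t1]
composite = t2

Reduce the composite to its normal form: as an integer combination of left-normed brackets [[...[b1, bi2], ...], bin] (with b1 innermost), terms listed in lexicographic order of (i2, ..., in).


-[[b1, b3], b2]

Left-normed coefficients sit on the b1-initial expansion words.
Composite bracket: [b2, [b1, b3]]
Each bracket splits as ab - ba, giving 4 signed words (2^2 = 4).
Words beginning with b1 determine it all:
  word b1b3b2 has sign -1, contributing -[[b1, b3], b2]


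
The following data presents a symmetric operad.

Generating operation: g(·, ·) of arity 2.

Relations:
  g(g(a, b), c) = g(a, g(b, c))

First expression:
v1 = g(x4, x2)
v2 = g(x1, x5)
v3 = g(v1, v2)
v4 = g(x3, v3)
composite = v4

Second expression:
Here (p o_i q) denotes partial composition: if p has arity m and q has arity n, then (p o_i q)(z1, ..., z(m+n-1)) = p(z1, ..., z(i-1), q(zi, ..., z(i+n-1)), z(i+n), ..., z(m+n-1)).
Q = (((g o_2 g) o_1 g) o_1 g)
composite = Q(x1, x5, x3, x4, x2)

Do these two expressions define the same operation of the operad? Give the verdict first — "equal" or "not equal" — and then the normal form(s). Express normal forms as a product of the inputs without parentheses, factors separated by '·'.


In normal form, the first expression is x3 · x4 · x2 · x1 · x5
In normal form, the second expression is x1 · x5 · x3 · x4 · x2
Different reductions; not equal.

not equal; first: x3 · x4 · x2 · x1 · x5; second: x1 · x5 · x3 · x4 · x2


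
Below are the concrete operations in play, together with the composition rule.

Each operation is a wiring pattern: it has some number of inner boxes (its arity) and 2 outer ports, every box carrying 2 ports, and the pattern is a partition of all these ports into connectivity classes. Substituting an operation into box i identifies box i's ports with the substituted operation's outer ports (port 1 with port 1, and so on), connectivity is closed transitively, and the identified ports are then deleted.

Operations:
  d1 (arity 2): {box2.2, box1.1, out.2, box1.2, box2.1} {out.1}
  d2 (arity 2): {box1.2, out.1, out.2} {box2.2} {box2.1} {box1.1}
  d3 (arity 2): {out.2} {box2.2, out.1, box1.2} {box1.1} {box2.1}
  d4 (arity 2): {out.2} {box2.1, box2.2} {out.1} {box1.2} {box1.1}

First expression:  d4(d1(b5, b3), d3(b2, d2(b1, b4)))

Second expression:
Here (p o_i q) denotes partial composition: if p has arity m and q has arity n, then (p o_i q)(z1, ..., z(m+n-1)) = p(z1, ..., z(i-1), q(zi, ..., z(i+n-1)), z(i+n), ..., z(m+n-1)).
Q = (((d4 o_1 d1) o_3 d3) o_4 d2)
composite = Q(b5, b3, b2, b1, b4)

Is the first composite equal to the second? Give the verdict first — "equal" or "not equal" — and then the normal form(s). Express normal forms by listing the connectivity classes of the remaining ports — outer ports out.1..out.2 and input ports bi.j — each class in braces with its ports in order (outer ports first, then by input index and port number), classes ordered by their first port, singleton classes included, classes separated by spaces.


equal; both compose to {out.1} {out.2} {b1.1} {b1.2, b2.2} {b2.1} {b3.1, b3.2, b5.1, b5.2} {b4.1} {b4.2}

Reducing the first expression gives {out.1} {out.2} {b1.1} {b1.2, b2.2} {b2.1} {b3.1, b3.2, b5.1, b5.2} {b4.1} {b4.2}
Reducing the second expression gives {out.1} {out.2} {b1.1} {b1.2, b2.2} {b2.1} {b3.1, b3.2, b5.1, b5.2} {b4.1} {b4.2}
The normal forms match — equal.


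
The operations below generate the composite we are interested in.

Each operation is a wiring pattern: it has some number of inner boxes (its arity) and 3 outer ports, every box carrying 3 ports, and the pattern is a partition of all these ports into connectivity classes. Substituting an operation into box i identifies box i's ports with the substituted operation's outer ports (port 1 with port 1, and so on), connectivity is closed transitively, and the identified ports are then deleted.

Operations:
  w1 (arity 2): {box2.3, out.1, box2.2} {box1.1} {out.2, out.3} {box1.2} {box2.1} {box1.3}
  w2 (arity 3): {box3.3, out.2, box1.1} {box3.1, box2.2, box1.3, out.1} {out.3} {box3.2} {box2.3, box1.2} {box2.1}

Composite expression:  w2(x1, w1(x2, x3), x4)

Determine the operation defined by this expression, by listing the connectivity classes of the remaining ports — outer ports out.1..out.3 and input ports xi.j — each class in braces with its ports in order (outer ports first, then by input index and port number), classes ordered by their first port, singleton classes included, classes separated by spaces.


{out.1, x1.2, x1.3, x4.1} {out.2, x1.1, x4.3} {out.3} {x2.1} {x2.2} {x2.3} {x3.1} {x3.2, x3.3} {x4.2}

Two ports join when wires chain via w2-identified ports.
w1 over (x2, x3) gives {out.1, x3.2, x3.3} {out.2, out.3} {x2.1} {x2.2} {x2.3} {x3.1}, out.j being that stage's outer ports
w2 over (x1, x2, x3, x4) gives {out.1, x1.2, x1.3, x4.1} {out.2, x1.1, x4.3} {out.3} {x2.1} {x2.2} {x2.3} {x3.1} {x3.2, x3.3} {x4.2}, out.j being that stage's outer ports


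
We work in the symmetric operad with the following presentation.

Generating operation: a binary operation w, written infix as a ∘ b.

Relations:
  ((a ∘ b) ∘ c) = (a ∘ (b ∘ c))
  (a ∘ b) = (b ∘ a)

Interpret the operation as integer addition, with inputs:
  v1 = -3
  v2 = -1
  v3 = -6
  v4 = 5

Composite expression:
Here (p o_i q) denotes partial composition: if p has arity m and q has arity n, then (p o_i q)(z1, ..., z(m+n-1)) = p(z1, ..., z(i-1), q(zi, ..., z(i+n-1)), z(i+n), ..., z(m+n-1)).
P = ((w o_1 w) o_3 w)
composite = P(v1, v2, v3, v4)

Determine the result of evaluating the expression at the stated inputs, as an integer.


-5

(v1 ∘ v2) = -4
(v3 ∘ v4) = -1
((v1 ∘ v2) ∘ (v3 ∘ v4)) = -5


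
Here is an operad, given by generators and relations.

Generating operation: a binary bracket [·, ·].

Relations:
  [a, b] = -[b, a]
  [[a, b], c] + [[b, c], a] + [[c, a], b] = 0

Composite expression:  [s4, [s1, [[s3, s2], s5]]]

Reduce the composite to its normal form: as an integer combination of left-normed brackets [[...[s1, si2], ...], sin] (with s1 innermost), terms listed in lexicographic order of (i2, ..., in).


[[[[s1, s2], s3], s5], s4] - [[[[s1, s3], s2], s5], s4] - [[[[s1, s5], s2], s3], s4] + [[[[s1, s5], s3], s2], s4]

A multilinear Lie element is pinned by s1-initial words (s1 innermost).
Composite bracket: [s4, [s1, [[s3, s2], s5]]]
Expanding via [a, b] = ab - ba: 16 signed words (2^4 = 16).
The s1-initial words carry the normal form:
  s1s2s3s5s4 appears with sign +1, giving the term +[[[[s1, s2], s3], s5], s4]
  s1s3s2s5s4 appears with sign -1, giving the term -[[[[s1, s3], s2], s5], s4]
  s1s5s2s3s4 appears with sign -1, giving the term -[[[[s1, s5], s2], s3], s4]
  s1s5s3s2s4 appears with sign +1, giving the term +[[[[s1, s5], s3], s2], s4]


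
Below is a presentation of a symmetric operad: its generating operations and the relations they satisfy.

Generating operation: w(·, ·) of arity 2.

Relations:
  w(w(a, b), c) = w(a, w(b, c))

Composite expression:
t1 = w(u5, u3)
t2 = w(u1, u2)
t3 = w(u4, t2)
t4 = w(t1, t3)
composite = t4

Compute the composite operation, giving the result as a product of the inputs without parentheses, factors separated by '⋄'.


Every regrouping of w is equal, so read the u-inputs in written order.
w(u5, u3) unparenthesizes to u5 ⋄ u3
w(u1, u2) unparenthesizes to u1 ⋄ u2
w(u4, w(u1, u2)) unparenthesizes to u4 ⋄ u1 ⋄ u2
w(w(u5, u3), w(u4, w(u1, u2))) unparenthesizes to u5 ⋄ u3 ⋄ u4 ⋄ u1 ⋄ u2

u5 ⋄ u3 ⋄ u4 ⋄ u1 ⋄ u2


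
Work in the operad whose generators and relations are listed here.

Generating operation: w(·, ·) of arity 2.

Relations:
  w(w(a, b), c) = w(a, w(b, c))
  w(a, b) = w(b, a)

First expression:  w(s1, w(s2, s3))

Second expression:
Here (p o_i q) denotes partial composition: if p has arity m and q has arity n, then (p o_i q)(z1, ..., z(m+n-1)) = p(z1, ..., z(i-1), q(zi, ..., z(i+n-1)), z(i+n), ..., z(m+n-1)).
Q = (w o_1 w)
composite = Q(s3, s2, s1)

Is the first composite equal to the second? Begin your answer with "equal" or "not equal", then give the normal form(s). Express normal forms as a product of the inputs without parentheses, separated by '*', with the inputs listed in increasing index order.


The first expression reduces to s1 * s2 * s3
The second expression reduces to s1 * s2 * s3
Same normal form: equal.

equal: each reduces to s1 * s2 * s3


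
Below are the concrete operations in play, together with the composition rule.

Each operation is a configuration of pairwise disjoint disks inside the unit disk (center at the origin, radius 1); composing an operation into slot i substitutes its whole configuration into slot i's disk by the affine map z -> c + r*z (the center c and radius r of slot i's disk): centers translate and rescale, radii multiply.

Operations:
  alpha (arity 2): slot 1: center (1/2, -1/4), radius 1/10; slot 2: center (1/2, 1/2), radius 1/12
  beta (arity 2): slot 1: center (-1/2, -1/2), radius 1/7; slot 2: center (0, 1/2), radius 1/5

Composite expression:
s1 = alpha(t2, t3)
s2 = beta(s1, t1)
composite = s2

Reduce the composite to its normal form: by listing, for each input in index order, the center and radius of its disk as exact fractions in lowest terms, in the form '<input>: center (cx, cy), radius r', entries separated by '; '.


t1: center (0, 1/2), radius 1/5; t2: center (-3/7, -15/28), radius 1/70; t3: center (-3/7, -3/7), radius 1/84

Follow each t-input down from beta: c' goes to c + r*c', radius to r*r'.
t2: after 2 affine steps, its disk has center (-3/7, -15/28), radius 1/70
t3: after 2 affine steps, its disk has center (-3/7, -3/7), radius 1/84
t1: after 1 affine step, its disk has center (0, 1/2), radius 1/5


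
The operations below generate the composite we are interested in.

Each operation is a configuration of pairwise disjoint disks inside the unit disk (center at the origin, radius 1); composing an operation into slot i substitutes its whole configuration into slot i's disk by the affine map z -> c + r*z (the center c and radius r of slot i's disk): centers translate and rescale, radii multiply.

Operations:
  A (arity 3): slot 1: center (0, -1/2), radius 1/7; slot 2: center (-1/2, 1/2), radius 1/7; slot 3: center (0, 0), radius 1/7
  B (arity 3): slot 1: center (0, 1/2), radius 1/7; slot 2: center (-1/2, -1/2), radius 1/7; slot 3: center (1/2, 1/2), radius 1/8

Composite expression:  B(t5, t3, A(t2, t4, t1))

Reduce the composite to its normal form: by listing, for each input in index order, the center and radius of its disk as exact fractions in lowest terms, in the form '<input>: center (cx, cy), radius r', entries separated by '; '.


t1: center (1/2, 1/2), radius 1/56; t2: center (1/2, 7/16), radius 1/56; t3: center (-1/2, -1/2), radius 1/7; t4: center (7/16, 9/16), radius 1/56; t5: center (0, 1/2), radius 1/7

Follow each t-input down from B: c' goes to c + r*c', radius to r*r'.
t5: after 1 affine step, its disk has center (0, 1/2), radius 1/7
t3: after 1 affine step, its disk has center (-1/2, -1/2), radius 1/7
t2: after 2 affine steps, its disk has center (1/2, 7/16), radius 1/56
t4: after 2 affine steps, its disk has center (7/16, 9/16), radius 1/56
t1: after 2 affine steps, its disk has center (1/2, 1/2), radius 1/56


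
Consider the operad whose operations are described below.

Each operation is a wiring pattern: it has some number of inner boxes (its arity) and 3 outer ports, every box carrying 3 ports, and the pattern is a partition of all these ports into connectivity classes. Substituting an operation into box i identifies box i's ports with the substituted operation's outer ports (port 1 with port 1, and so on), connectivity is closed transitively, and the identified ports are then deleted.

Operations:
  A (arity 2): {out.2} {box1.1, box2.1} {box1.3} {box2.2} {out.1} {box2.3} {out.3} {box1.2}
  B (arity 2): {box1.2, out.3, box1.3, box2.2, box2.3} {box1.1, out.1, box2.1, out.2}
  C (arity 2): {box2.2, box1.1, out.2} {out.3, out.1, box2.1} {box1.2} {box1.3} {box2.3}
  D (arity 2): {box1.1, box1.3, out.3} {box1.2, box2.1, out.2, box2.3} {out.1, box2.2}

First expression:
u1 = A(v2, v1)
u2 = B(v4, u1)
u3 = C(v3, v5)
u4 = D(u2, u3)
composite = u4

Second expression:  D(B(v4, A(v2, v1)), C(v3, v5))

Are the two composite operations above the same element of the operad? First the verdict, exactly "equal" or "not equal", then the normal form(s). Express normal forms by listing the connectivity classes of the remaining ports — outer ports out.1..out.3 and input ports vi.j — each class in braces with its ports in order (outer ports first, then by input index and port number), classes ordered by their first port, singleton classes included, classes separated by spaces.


equal; the common form is {out.1, v3.1, v5.2} {out.2, out.3, v4.1, v4.2, v4.3, v5.1} {v1.1, v2.1} {v1.2} {v1.3} {v2.2} {v2.3} {v3.2} {v3.3} {v5.3}

The first expression reduces to {out.1, v3.1, v5.2} {out.2, out.3, v4.1, v4.2, v4.3, v5.1} {v1.1, v2.1} {v1.2} {v1.3} {v2.2} {v2.3} {v3.2} {v3.3} {v5.3}
The second expression reduces to {out.1, v3.1, v5.2} {out.2, out.3, v4.1, v4.2, v4.3, v5.1} {v1.1, v2.1} {v1.2} {v1.3} {v2.2} {v2.3} {v3.2} {v3.3} {v5.3}
The forms coincide; equal.


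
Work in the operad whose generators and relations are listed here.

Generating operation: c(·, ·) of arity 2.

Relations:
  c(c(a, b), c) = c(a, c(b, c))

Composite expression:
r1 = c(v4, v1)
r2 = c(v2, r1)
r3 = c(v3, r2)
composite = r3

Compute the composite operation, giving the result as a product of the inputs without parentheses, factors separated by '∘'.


v3 ∘ v2 ∘ v4 ∘ v1

The c-tree's shape is irrelevant; the v-reading-order decides.
c(v4, v1) flattens to v4 ∘ v1
c(v2, c(v4, v1)) flattens to v2 ∘ v4 ∘ v1
c(v3, c(v2, c(v4, v1))) flattens to v3 ∘ v2 ∘ v4 ∘ v1


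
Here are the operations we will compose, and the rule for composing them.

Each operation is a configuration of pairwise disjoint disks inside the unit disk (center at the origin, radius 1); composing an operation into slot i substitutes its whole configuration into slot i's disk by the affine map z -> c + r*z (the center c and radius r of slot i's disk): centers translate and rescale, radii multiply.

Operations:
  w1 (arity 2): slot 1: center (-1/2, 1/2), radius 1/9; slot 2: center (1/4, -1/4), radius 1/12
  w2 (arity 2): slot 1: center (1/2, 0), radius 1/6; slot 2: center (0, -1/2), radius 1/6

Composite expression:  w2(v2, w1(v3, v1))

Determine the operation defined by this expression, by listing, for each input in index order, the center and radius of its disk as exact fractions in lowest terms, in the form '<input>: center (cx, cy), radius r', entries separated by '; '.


v1: center (1/24, -13/24), radius 1/72; v2: center (1/2, 0), radius 1/6; v3: center (-1/12, -5/12), radius 1/54

Each v-disk chains the slot maps above it in w2; radii multiply.
tracing v2 down its 1-map path: center (1/2, 0), radius 1/6
tracing v3 down its 2-map path: center (-1/12, -5/12), radius 1/54
tracing v1 down its 2-map path: center (1/24, -13/24), radius 1/72
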